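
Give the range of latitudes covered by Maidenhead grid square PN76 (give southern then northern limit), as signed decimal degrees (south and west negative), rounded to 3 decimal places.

Field P=15, N=13: +15·20° lon, +13·10° lat → SW at lon 120°, lat 40°.
Square 7, 6: +7·2° lon, +6·1° lat → SW at lon 134°, lat 46°.
Cell spans 2° lon × 1° lat.
south 46.000, north 47.000.

46.000, 47.000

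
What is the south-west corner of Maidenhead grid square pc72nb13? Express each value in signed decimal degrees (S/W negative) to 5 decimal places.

-67.94583, 135.09167

Field P=15, C=2: +15·20° lon, +2·10° lat → SW at lon 120°, lat -70°.
Square 7, 2: +7·2° lon, +2·1° lat → SW at lon 134°, lat -68°.
Subsquare n=13, b=1: +13·0.0833333° lon, +1·0.0416667° lat → SW at lon 135.083°, lat -67.9583°.
Extended square 1, 3: +1·0.00833333° lon, +3·0.00416667° lat → SW at lon 135.092°, lat -67.9458°.
latitude -67.94583, longitude 135.09167.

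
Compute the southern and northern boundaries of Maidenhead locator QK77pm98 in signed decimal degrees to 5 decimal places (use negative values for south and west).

17.53333, 17.53750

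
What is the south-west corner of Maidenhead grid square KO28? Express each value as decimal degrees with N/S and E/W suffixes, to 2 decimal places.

Field K=10, O=14: +10·20° lon, +14·10° lat → SW at lon 20°, lat 50°.
Square 2, 8: +2·2° lon, +8·1° lat → SW at lon 24°, lat 58°.
latitude 58.00° N, longitude 24.00° E.

58.00° N, 24.00° E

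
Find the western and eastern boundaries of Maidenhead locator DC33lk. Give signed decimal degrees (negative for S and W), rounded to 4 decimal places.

Field D=3, C=2: +3·20° lon, +2·10° lat → SW at lon -120°, lat -70°.
Square 3, 3: +3·2° lon, +3·1° lat → SW at lon -114°, lat -67°.
Subsquare l=11, k=10: +11·0.0833333° lon, +10·0.0416667° lat → SW at lon -113.083°, lat -66.5833°.
Cell spans 0.0833333° lon × 0.0416667° lat.
west -113.0833, east -113.0000.

-113.0833, -113.0000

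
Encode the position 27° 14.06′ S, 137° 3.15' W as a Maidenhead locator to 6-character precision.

Offset from 180°W / 90°S: lon 42.9475°, lat 62.7657°.
Field: lon ⌊42.9475/20⌋ = 2 → C; lat ⌊62.7657/10⌋ = 6 → G.
Square: lon ⌊2.9475/2⌋ = 1; lat ⌊2.7657/1⌋ = 2.
Subsquare: lon ⌊0.9475/0.0833333⌋ = 11 → l; lat ⌊0.7657/0.0416667⌋ = 18 → s.

CG12ls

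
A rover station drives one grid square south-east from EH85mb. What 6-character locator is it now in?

EH85na

Longitude subsquare m = 12; +1 → 13 = n.
Latitude subsquare b = 1; −1 → 0 = a.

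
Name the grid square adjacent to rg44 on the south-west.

Longitude square 4; −1 → 3.
Latitude square 4; −1 → 3.

RG33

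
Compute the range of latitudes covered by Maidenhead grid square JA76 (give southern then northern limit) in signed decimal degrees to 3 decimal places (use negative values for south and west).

Field J=9, A=0: +9·20° lon, +0·10° lat → SW at lon 0°, lat -90°.
Square 7, 6: +7·2° lon, +6·1° lat → SW at lon 14°, lat -84°.
Cell spans 2° lon × 1° lat.
south -84.000, north -83.000.

-84.000, -83.000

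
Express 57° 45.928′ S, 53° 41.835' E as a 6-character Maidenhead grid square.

Shift to the Maidenhead origin (180°W, 90°S): lon 233.6972, lat 32.2345.
Field: 233.6972/20 → 11 → L, 32.2345/10 → 3 → D; chars LD.
Square: 13.6972/2 → 6, 2.2345/1 → 2; chars 62.
Subsquare: 1.6972/0.0833333 → 20 → u, 0.2345/0.0416667 → 5 → f; chars uf.

LD62uf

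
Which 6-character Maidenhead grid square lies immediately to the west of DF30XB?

Longitude subsquare x = 23; −1 → 22 = w.
The latitude characters are unchanged.

DF30wb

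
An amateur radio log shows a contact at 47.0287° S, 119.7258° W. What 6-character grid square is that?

Add 180° to longitude and 90° to latitude: 60.2742, 42.9713.
Field (20°×10°, letters A–R): 60.2742/20 → 3 → D, 42.9713/10 → 4 → E; chars DE.
Square (2°×1°, digits 0–9): 0.2742/2 → 0, 2.9713/1 → 2; chars 02.
Subsquare (5′×2.5′, letters a–x): 0.2742/0.0833333 → 3 → d, 0.9713/0.0416667 → 23 → x; chars dx.

DE02dx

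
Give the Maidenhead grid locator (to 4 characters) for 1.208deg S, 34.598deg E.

KI78

Offset from 180°W / 90°S: lon 214.60°, lat 88.79°.
Field: lon ⌊214.60/20⌋ = 10 → K; lat ⌊88.79/10⌋ = 8 → I.
Square: lon ⌊14.60/2⌋ = 7; lat ⌊8.79/1⌋ = 8.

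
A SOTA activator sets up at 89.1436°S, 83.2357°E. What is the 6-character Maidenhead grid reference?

NA10ou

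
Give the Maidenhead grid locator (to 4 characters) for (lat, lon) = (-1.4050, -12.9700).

II38

Offset from 180°W / 90°S: lon 167.03°, lat 88.59°.
Field: 167.03/20 → 8 → I, 88.59/10 → 8 → I; chars II.
Square: 7.03/2 → 3, 8.59/1 → 8; chars 38.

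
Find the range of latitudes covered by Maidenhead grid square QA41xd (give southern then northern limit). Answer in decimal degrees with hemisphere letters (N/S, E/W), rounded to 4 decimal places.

Field Q=16, A=0: +16·20° lon, +0·10° lat → SW at lon 140°, lat -90°.
Square 4, 1: +4·2° lon, +1·1° lat → SW at lon 148°, lat -89°.
Subsquare x=23, d=3: +23·0.0833333° lon, +3·0.0416667° lat → SW at lon 149.917°, lat -88.875°.
Cell spans 0.0833333° lon × 0.0416667° lat.
south 88.8750° S, north 88.8333° S.

88.8750° S, 88.8333° S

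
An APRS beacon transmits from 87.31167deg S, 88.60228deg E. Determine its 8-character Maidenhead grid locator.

NA42hq25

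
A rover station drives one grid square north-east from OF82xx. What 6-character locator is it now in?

OF93aa

Longitude subsquare x = 23; +1 → 24, wraps to 0 = a, carry into square.
Longitude square 8; +1 → 9.
Latitude subsquare x = 23; +1 → 24, wraps to 0 = a, carry into square.
Latitude square 2; +1 → 3.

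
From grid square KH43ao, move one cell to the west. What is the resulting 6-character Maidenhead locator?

KH33xo

Longitude subsquare a = 0; −1 → -1, wraps to 23 = x, carry into square.
Longitude square 4; −1 → 3.
The latitude characters are unchanged.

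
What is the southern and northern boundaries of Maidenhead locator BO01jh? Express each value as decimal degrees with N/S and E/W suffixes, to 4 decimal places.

51.2917° N, 51.3333° N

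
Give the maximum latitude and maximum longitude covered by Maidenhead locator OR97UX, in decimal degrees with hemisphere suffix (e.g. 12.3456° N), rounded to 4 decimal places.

88.0000° N, 119.7500° E

Field O=14, R=17: +14·20° lon, +17·10° lat → SW at lon 100°, lat 80°.
Square 9, 7: +9·2° lon, +7·1° lat → SW at lon 118°, lat 87°.
Subsquare u=20, x=23: +20·0.0833333° lon, +23·0.0416667° lat → SW at lon 119.667°, lat 87.9583°.
Cell spans 0.0833333° lon × 0.0416667° lat. NE corner is SW corner plus one full cell.
latitude 88.0000° N, longitude 119.7500° E.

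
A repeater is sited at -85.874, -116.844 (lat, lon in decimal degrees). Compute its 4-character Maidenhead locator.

DA14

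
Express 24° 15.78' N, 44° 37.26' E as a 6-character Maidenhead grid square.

LL24hg

Offset from 180°W / 90°S: lon 224.6210°, lat 114.2630°.
Field: 224.6210/20 → 11 → L, 114.2630/10 → 11 → L; chars LL.
Square: 4.6210/2 → 2, 4.2630/1 → 4; chars 24.
Subsquare: 0.6210/0.0833333 → 7 → h, 0.2630/0.0416667 → 6 → g; chars hg.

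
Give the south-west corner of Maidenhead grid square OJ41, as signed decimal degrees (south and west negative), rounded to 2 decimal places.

1.00, 108.00

Field O=14, J=9: +14·20° lon, +9·10° lat → SW at lon 100°, lat 0°.
Square 4, 1: +4·2° lon, +1·1° lat → SW at lon 108°, lat 1°.
latitude 1.00, longitude 108.00.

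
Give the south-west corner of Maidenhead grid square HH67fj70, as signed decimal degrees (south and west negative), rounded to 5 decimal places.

-12.62500, -27.52500

Field H=7, H=7: +7·20° lon, +7·10° lat → SW at lon -40°, lat -20°.
Square 6, 7: +6·2° lon, +7·1° lat → SW at lon -28°, lat -13°.
Subsquare f=5, j=9: +5·0.0833333° lon, +9·0.0416667° lat → SW at lon -27.5833°, lat -12.625°.
Extended square 7, 0: +7·0.00833333° lon, +0·0.00416667° lat → SW at lon -27.525°, lat -12.625°.
latitude -12.62500, longitude -27.52500.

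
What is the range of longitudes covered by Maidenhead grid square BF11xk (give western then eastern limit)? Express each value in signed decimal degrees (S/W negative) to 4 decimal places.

Field B=1, F=5: +1·20° lon, +5·10° lat → SW at lon -160°, lat -40°.
Square 1, 1: +1·2° lon, +1·1° lat → SW at lon -158°, lat -39°.
Subsquare x=23, k=10: +23·0.0833333° lon, +10·0.0416667° lat → SW at lon -156.083°, lat -38.5833°.
Cell spans 0.0833333° lon × 0.0416667° lat.
west -156.0833, east -156.0000.

-156.0833, -156.0000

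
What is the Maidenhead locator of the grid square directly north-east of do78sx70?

DO78sx81

Longitude extended square 7; +1 → 8.
Latitude extended square 0; +1 → 1.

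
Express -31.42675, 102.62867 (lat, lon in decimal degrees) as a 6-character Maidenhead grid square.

Shift to the Maidenhead origin (180°W, 90°S): lon 282.6287, lat 58.5733.
Field (20°×10°, letters A–R): 282.6287/20 → 14 → O, 58.5733/10 → 5 → F; chars OF.
Square (2°×1°, digits 0–9): 2.6287/2 → 1, 8.5733/1 → 8; chars 18.
Subsquare (5′×2.5′, letters a–x): 0.6287/0.0833333 → 7 → h, 0.5733/0.0416667 → 13 → n; chars hn.

OF18hn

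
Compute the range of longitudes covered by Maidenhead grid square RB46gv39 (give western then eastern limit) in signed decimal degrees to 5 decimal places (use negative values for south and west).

168.52500, 168.53333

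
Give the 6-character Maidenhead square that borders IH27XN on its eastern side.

IH37an

Longitude subsquare x = 23; +1 → 24, wraps to 0 = a, carry into square.
Longitude square 2; +1 → 3.
The latitude characters are unchanged.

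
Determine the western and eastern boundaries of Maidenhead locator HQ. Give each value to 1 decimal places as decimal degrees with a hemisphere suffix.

40.0° W, 20.0° W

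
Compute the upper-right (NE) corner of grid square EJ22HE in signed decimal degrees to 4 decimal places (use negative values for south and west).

Field E=4, J=9: +4·20° lon, +9·10° lat → SW at lon -100°, lat 0°.
Square 2, 2: +2·2° lon, +2·1° lat → SW at lon -96°, lat 2°.
Subsquare h=7, e=4: +7·0.0833333° lon, +4·0.0416667° lat → SW at lon -95.4167°, lat 2.16667°.
Cell spans 0.0833333° lon × 0.0416667° lat. NE corner is SW corner plus one full cell.
latitude 2.2083, longitude -95.3333.

2.2083, -95.3333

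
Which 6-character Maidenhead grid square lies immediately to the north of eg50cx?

Latitude subsquare x = 23; +1 → 24, wraps to 0 = a, carry into square.
Latitude square 0; +1 → 1.
The longitude characters are unchanged.

EG51ca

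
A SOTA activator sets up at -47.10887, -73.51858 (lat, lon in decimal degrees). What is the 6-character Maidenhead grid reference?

FE32fv

Shift to the Maidenhead origin (180°W, 90°S): lon 106.4814, lat 42.8911.
Field: lon ⌊106.4814/20⌋ = 5 → F; lat ⌊42.8911/10⌋ = 4 → E.
Square: lon ⌊6.4814/2⌋ = 3; lat ⌊2.8911/1⌋ = 2.
Subsquare: lon ⌊0.4814/0.0833333⌋ = 5 → f; lat ⌊0.8911/0.0416667⌋ = 21 → v.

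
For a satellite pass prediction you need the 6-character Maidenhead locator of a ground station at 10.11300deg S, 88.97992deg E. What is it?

Add 180° to longitude and 90° to latitude: 268.9799, 79.8870.
Field (20°×10°, letters A–R): lon ⌊268.9799/20⌋ = 13 → N; lat ⌊79.8870/10⌋ = 7 → H.
Square (2°×1°, digits 0–9): lon ⌊8.9799/2⌋ = 4; lat ⌊9.8870/1⌋ = 9.
Subsquare (5′×2.5′, letters a–x): lon ⌊0.9799/0.0833333⌋ = 11 → l; lat ⌊0.8870/0.0416667⌋ = 21 → v.

NH49lv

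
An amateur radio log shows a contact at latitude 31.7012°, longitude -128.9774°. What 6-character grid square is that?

Shift to the Maidenhead origin (180°W, 90°S): lon 51.0226, lat 121.7012.
Field: lon ⌊51.0226/20⌋ = 2 → C; lat ⌊121.7012/10⌋ = 12 → M.
Square: lon ⌊11.0226/2⌋ = 5; lat ⌊1.7012/1⌋ = 1.
Subsquare: lon ⌊1.0226/0.0833333⌋ = 12 → m; lat ⌊0.7012/0.0416667⌋ = 16 → q.

CM51mq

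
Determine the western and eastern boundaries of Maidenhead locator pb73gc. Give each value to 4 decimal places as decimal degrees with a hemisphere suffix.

Field P=15, B=1: +15·20° lon, +1·10° lat → SW at lon 120°, lat -80°.
Square 7, 3: +7·2° lon, +3·1° lat → SW at lon 134°, lat -77°.
Subsquare g=6, c=2: +6·0.0833333° lon, +2·0.0416667° lat → SW at lon 134.5°, lat -76.9167°.
Cell spans 0.0833333° lon × 0.0416667° lat.
west 134.5000° E, east 134.5833° E.

134.5000° E, 134.5833° E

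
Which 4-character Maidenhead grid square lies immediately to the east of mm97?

Longitude square 9; +1 → 10, wraps to 0, carry into field.
Longitude field M = 12; +1 → 13 = N.
The latitude characters are unchanged.

NM07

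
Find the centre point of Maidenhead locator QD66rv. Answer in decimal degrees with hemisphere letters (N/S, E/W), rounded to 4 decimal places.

53.1042° S, 153.4583° E

Field Q=16, D=3: +16·20° lon, +3·10° lat → SW at lon 140°, lat -60°.
Square 6, 6: +6·2° lon, +6·1° lat → SW at lon 152°, lat -54°.
Subsquare r=17, v=21: +17·0.0833333° lon, +21·0.0416667° lat → SW at lon 153.417°, lat -53.125°.
Cell spans 0.0833333° lon × 0.0416667° lat. Centre is SW corner plus half of each.
latitude 53.1042° S, longitude 153.4583° E.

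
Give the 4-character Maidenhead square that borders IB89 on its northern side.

IC80

Latitude square 9; +1 → 10, wraps to 0, carry into field.
Latitude field B = 1; +1 → 2 = C.
The longitude characters are unchanged.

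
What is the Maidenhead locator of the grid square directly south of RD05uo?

RD05un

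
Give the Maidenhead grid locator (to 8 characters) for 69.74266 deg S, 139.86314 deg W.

Shift to the Maidenhead origin (180°W, 90°S): lon 40.13686, lat 20.25734.
Field: lon ⌊40.13686/20⌋ = 2 → C; lat ⌊20.25734/10⌋ = 2 → C.
Square: lon ⌊0.13686/2⌋ = 0; lat ⌊0.25734/1⌋ = 0.
Subsquare: lon ⌊0.13686/0.0833333⌋ = 1 → b; lat ⌊0.25734/0.0416667⌋ = 6 → g.
Extended square: lon ⌊0.05353/0.00833333⌋ = 6; lat ⌊0.00734/0.00416667⌋ = 1.

CC00bg61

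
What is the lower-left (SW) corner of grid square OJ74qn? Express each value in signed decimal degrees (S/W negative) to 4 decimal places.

4.5417, 115.3333

Field O=14, J=9: +14·20° lon, +9·10° lat → SW at lon 100°, lat 0°.
Square 7, 4: +7·2° lon, +4·1° lat → SW at lon 114°, lat 4°.
Subsquare q=16, n=13: +16·0.0833333° lon, +13·0.0416667° lat → SW at lon 115.333°, lat 4.54167°.
latitude 4.5417, longitude 115.3333.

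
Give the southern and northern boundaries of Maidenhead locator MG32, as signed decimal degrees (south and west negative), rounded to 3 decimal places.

Field M=12, G=6: +12·20° lon, +6·10° lat → SW at lon 60°, lat -30°.
Square 3, 2: +3·2° lon, +2·1° lat → SW at lon 66°, lat -28°.
Cell spans 2° lon × 1° lat.
south -28.000, north -27.000.

-28.000, -27.000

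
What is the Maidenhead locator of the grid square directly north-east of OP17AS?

OP17bt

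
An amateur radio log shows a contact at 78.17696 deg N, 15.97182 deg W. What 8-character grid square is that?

IQ28ae32

Offset from 180°W / 90°S: lon 164.02818°, lat 168.17696°.
Field: 164.02818/20 → 8 → I, 168.17696/10 → 16 → Q; chars IQ.
Square: 4.02818/2 → 2, 8.17696/1 → 8; chars 28.
Subsquare: 0.02818/0.0833333 → 0 → a, 0.17696/0.0416667 → 4 → e; chars ae.
Extended square: 0.02818/0.00833333 → 3, 0.01029/0.00416667 → 2; chars 32.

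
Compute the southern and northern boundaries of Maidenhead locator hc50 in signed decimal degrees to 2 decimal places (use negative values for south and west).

Field H=7, C=2: +7·20° lon, +2·10° lat → SW at lon -40°, lat -70°.
Square 5, 0: +5·2° lon, +0·1° lat → SW at lon -30°, lat -70°.
Cell spans 2° lon × 1° lat.
south -70.00, north -69.00.

-70.00, -69.00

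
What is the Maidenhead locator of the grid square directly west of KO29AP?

KO19xp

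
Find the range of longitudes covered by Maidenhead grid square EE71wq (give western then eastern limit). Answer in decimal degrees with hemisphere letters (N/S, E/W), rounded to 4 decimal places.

Field E=4, E=4: +4·20° lon, +4·10° lat → SW at lon -100°, lat -50°.
Square 7, 1: +7·2° lon, +1·1° lat → SW at lon -86°, lat -49°.
Subsquare w=22, q=16: +22·0.0833333° lon, +16·0.0416667° lat → SW at lon -84.1667°, lat -48.3333°.
Cell spans 0.0833333° lon × 0.0416667° lat.
west 84.1667° W, east 84.0833° W.

84.1667° W, 84.0833° W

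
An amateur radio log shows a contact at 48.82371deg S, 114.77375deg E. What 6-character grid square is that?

Offset from 180°W / 90°S: lon 294.7738°, lat 41.1763°.
Field: lon ⌊294.7738/20⌋ = 14 → O; lat ⌊41.1763/10⌋ = 4 → E.
Square: lon ⌊14.7738/2⌋ = 7; lat ⌊1.1763/1⌋ = 1.
Subsquare: lon ⌊0.7738/0.0833333⌋ = 9 → j; lat ⌊0.1763/0.0416667⌋ = 4 → e.

OE71je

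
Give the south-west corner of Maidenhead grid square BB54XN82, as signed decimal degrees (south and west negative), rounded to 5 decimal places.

-75.45000, -148.01667

Field B=1, B=1: +1·20° lon, +1·10° lat → SW at lon -160°, lat -80°.
Square 5, 4: +5·2° lon, +4·1° lat → SW at lon -150°, lat -76°.
Subsquare x=23, n=13: +23·0.0833333° lon, +13·0.0416667° lat → SW at lon -148.083°, lat -75.4583°.
Extended square 8, 2: +8·0.00833333° lon, +2·0.00416667° lat → SW at lon -148.017°, lat -75.45°.
latitude -75.45000, longitude -148.01667.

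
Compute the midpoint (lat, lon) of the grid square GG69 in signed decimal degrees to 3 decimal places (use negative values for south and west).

Field G=6, G=6: +6·20° lon, +6·10° lat → SW at lon -60°, lat -30°.
Square 6, 9: +6·2° lon, +9·1° lat → SW at lon -48°, lat -21°.
Cell spans 2° lon × 1° lat. Centre is SW corner plus half of each.
latitude -20.500, longitude -47.000.

-20.500, -47.000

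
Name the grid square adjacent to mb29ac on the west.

MB19xc

Longitude subsquare a = 0; −1 → -1, wraps to 23 = x, carry into square.
Longitude square 2; −1 → 1.
The latitude characters are unchanged.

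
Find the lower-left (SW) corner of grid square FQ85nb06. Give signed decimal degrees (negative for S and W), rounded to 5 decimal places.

Field F=5, Q=16: +5·20° lon, +16·10° lat → SW at lon -80°, lat 70°.
Square 8, 5: +8·2° lon, +5·1° lat → SW at lon -64°, lat 75°.
Subsquare n=13, b=1: +13·0.0833333° lon, +1·0.0416667° lat → SW at lon -62.9167°, lat 75.0417°.
Extended square 0, 6: +0·0.00833333° lon, +6·0.00416667° lat → SW at lon -62.9167°, lat 75.0667°.
latitude 75.06667, longitude -62.91667.

75.06667, -62.91667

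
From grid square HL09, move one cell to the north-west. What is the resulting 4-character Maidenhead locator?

GM90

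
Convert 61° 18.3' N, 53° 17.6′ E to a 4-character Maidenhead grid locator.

Add 180° to longitude and 90° to latitude: 233.29, 151.31.
Field: 233.29/20 → 11 → L, 151.31/10 → 15 → P; chars LP.
Square: 13.29/2 → 6, 1.31/1 → 1; chars 61.

LP61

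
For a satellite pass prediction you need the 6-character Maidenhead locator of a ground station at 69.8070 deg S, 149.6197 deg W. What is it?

Add 180° to longitude and 90° to latitude: 30.3803, 20.1930.
Field (20°×10°, letters A–R): 30.3803/20 → 1 → B, 20.1930/10 → 2 → C; chars BC.
Square (2°×1°, digits 0–9): 10.3803/2 → 5, 0.1930/1 → 0; chars 50.
Subsquare (5′×2.5′, letters a–x): 0.3803/0.0833333 → 4 → e, 0.1930/0.0416667 → 4 → e; chars ee.

BC50ee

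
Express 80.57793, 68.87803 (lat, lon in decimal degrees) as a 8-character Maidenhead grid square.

Add 180° to longitude and 90° to latitude: 248.87803, 170.57793.
Field: 248.87803/20 → 12 → M, 170.57793/10 → 17 → R; chars MR.
Square: 8.87803/2 → 4, 0.57793/1 → 0; chars 40.
Subsquare: 0.87803/0.0833333 → 10 → k, 0.57793/0.0416667 → 13 → n; chars kn.
Extended square: 0.04470/0.00833333 → 5, 0.03626/0.00416667 → 8; chars 58.

MR40kn58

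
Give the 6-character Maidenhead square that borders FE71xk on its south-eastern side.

Longitude subsquare x = 23; +1 → 24, wraps to 0 = a, carry into square.
Longitude square 7; +1 → 8.
Latitude subsquare k = 10; −1 → 9 = j.

FE81aj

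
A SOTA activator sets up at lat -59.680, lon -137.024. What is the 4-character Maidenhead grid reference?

CD10

Add 180° to longitude and 90° to latitude: 42.98, 30.32.
Field: 42.98/20 → 2 → C, 30.32/10 → 3 → D; chars CD.
Square: 2.98/2 → 1, 0.32/1 → 0; chars 10.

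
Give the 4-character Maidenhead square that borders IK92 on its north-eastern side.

JK03

Longitude square 9; +1 → 10, wraps to 0, carry into field.
Longitude field I = 8; +1 → 9 = J.
Latitude square 2; +1 → 3.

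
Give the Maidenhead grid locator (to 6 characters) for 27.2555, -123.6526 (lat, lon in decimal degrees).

CL87eg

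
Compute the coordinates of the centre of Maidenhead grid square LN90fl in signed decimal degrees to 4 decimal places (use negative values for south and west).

Field L=11, N=13: +11·20° lon, +13·10° lat → SW at lon 40°, lat 40°.
Square 9, 0: +9·2° lon, +0·1° lat → SW at lon 58°, lat 40°.
Subsquare f=5, l=11: +5·0.0833333° lon, +11·0.0416667° lat → SW at lon 58.4167°, lat 40.4583°.
Cell spans 0.0833333° lon × 0.0416667° lat. Centre is SW corner plus half of each.
latitude 40.4792, longitude 58.4583.

40.4792, 58.4583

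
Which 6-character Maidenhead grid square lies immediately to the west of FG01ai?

Longitude subsquare a = 0; −1 → -1, wraps to 23 = x, carry into square.
Longitude square 0; −1 → -1, wraps to 9, carry into field.
Longitude field F = 5; −1 → 4 = E.
The latitude characters are unchanged.

EG91xi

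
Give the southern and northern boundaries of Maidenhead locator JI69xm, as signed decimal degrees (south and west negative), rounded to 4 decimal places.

-0.5000, -0.4583

Field J=9, I=8: +9·20° lon, +8·10° lat → SW at lon 0°, lat -10°.
Square 6, 9: +6·2° lon, +9·1° lat → SW at lon 12°, lat -1°.
Subsquare x=23, m=12: +23·0.0833333° lon, +12·0.0416667° lat → SW at lon 13.9167°, lat -0.5°.
Cell spans 0.0833333° lon × 0.0416667° lat.
south -0.5000, north -0.4583.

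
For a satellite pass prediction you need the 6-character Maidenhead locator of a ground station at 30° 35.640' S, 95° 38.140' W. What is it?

Offset from 180°W / 90°S: lon 84.3643°, lat 59.4060°.
Field (20°×10°, letters A–R): 84.3643/20 → 4 → E, 59.4060/10 → 5 → F; chars EF.
Square (2°×1°, digits 0–9): 4.3643/2 → 2, 9.4060/1 → 9; chars 29.
Subsquare (5′×2.5′, letters a–x): 0.3643/0.0833333 → 4 → e, 0.4060/0.0416667 → 9 → j; chars ej.

EF29ej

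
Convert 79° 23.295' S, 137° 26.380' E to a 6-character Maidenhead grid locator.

Offset from 180°W / 90°S: lon 317.4397°, lat 10.6118°.
Field (20°×10°, letters A–R): lon ⌊317.4397/20⌋ = 15 → P; lat ⌊10.6118/10⌋ = 1 → B.
Square (2°×1°, digits 0–9): lon ⌊17.4397/2⌋ = 8; lat ⌊0.6118/1⌋ = 0.
Subsquare (5′×2.5′, letters a–x): lon ⌊1.4397/0.0833333⌋ = 17 → r; lat ⌊0.6118/0.0416667⌋ = 14 → o.

PB80ro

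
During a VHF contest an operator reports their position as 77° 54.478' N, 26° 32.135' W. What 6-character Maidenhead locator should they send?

HQ67rv

Add 180° to longitude and 90° to latitude: 153.4644, 167.9080.
Field: lon ⌊153.4644/20⌋ = 7 → H; lat ⌊167.9080/10⌋ = 16 → Q.
Square: lon ⌊13.4644/2⌋ = 6; lat ⌊7.9080/1⌋ = 7.
Subsquare: lon ⌊1.4644/0.0833333⌋ = 17 → r; lat ⌊0.9080/0.0416667⌋ = 21 → v.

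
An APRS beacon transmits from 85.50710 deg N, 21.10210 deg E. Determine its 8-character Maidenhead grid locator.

KR05nm21

Shift to the Maidenhead origin (180°W, 90°S): lon 201.10210, lat 175.50710.
Field: 201.10210/20 → 10 → K, 175.50710/10 → 17 → R; chars KR.
Square: 1.10210/2 → 0, 5.50710/1 → 5; chars 05.
Subsquare: 1.10210/0.0833333 → 13 → n, 0.50710/0.0416667 → 12 → m; chars nm.
Extended square: 0.01877/0.00833333 → 2, 0.00710/0.00416667 → 1; chars 21.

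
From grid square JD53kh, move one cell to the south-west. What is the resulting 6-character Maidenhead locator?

Longitude subsquare k = 10; −1 → 9 = j.
Latitude subsquare h = 7; −1 → 6 = g.

JD53jg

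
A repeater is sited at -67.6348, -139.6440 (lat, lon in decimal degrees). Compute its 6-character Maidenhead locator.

CC02ei

Shift to the Maidenhead origin (180°W, 90°S): lon 40.3560, lat 22.3652.
Field (20°×10°, letters A–R): 40.3560/20 → 2 → C, 22.3652/10 → 2 → C; chars CC.
Square (2°×1°, digits 0–9): 0.3560/2 → 0, 2.3652/1 → 2; chars 02.
Subsquare (5′×2.5′, letters a–x): 0.3560/0.0833333 → 4 → e, 0.3652/0.0416667 → 8 → i; chars ei.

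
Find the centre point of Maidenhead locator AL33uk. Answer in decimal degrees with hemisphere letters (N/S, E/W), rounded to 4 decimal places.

Field A=0, L=11: +0·20° lon, +11·10° lat → SW at lon -180°, lat 20°.
Square 3, 3: +3·2° lon, +3·1° lat → SW at lon -174°, lat 23°.
Subsquare u=20, k=10: +20·0.0833333° lon, +10·0.0416667° lat → SW at lon -172.333°, lat 23.4167°.
Cell spans 0.0833333° lon × 0.0416667° lat. Centre is SW corner plus half of each.
latitude 23.4375° N, longitude 172.2917° W.

23.4375° N, 172.2917° W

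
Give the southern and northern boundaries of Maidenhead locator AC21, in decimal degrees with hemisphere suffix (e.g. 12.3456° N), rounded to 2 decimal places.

69.00° S, 68.00° S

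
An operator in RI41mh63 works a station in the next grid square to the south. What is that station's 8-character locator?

RI41mh62

Latitude extended square 3; −1 → 2.
The longitude characters are unchanged.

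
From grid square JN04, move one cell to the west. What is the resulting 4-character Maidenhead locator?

IN94

Longitude square 0; −1 → -1, wraps to 9, carry into field.
Longitude field J = 9; −1 → 8 = I.
The latitude characters are unchanged.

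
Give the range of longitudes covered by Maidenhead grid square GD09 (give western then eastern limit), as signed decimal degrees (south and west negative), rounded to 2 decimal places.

Field G=6, D=3: +6·20° lon, +3·10° lat → SW at lon -60°, lat -60°.
Square 0, 9: +0·2° lon, +9·1° lat → SW at lon -60°, lat -51°.
Cell spans 2° lon × 1° lat.
west -60.00, east -58.00.

-60.00, -58.00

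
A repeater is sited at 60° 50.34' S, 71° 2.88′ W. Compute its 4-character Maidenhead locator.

Offset from 180°W / 90°S: lon 108.95°, lat 29.16°.
Field: lon ⌊108.95/20⌋ = 5 → F; lat ⌊29.16/10⌋ = 2 → C.
Square: lon ⌊8.95/2⌋ = 4; lat ⌊9.16/1⌋ = 9.

FC49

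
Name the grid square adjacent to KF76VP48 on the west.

Longitude extended square 4; −1 → 3.
The latitude characters are unchanged.

KF76vp38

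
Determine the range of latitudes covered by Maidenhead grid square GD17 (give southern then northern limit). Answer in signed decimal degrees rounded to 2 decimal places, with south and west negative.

-53.00, -52.00

Field G=6, D=3: +6·20° lon, +3·10° lat → SW at lon -60°, lat -60°.
Square 1, 7: +1·2° lon, +7·1° lat → SW at lon -58°, lat -53°.
Cell spans 2° lon × 1° lat.
south -53.00, north -52.00.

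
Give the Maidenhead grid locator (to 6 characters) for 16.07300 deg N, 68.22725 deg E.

MK46cb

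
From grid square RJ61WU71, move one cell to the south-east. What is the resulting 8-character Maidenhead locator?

RJ61wu80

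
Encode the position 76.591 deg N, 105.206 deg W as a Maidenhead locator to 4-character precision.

Add 180° to longitude and 90° to latitude: 74.79, 166.59.
Field (20°×10°, letters A–R): 74.79/20 → 3 → D, 166.59/10 → 16 → Q; chars DQ.
Square (2°×1°, digits 0–9): 14.79/2 → 7, 6.59/1 → 6; chars 76.

DQ76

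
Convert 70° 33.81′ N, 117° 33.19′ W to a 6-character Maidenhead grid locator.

Add 180° to longitude and 90° to latitude: 62.4468, 160.5635.
Field: lon ⌊62.4468/20⌋ = 3 → D; lat ⌊160.5635/10⌋ = 16 → Q.
Square: lon ⌊2.4468/2⌋ = 1; lat ⌊0.5635/1⌋ = 0.
Subsquare: lon ⌊0.4468/0.0833333⌋ = 5 → f; lat ⌊0.5635/0.0416667⌋ = 13 → n.

DQ10fn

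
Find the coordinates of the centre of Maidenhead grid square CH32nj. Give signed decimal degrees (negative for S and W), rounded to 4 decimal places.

Field C=2, H=7: +2·20° lon, +7·10° lat → SW at lon -140°, lat -20°.
Square 3, 2: +3·2° lon, +2·1° lat → SW at lon -134°, lat -18°.
Subsquare n=13, j=9: +13·0.0833333° lon, +9·0.0416667° lat → SW at lon -132.917°, lat -17.625°.
Cell spans 0.0833333° lon × 0.0416667° lat. Centre is SW corner plus half of each.
latitude -17.6042, longitude -132.8750.

-17.6042, -132.8750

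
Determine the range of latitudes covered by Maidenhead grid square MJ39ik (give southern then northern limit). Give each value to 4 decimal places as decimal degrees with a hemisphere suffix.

9.4167° N, 9.4583° N

Field M=12, J=9: +12·20° lon, +9·10° lat → SW at lon 60°, lat 0°.
Square 3, 9: +3·2° lon, +9·1° lat → SW at lon 66°, lat 9°.
Subsquare i=8, k=10: +8·0.0833333° lon, +10·0.0416667° lat → SW at lon 66.6667°, lat 9.41667°.
Cell spans 0.0833333° lon × 0.0416667° lat.
south 9.4167° N, north 9.4583° N.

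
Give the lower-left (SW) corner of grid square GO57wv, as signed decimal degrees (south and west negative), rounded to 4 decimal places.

Field G=6, O=14: +6·20° lon, +14·10° lat → SW at lon -60°, lat 50°.
Square 5, 7: +5·2° lon, +7·1° lat → SW at lon -50°, lat 57°.
Subsquare w=22, v=21: +22·0.0833333° lon, +21·0.0416667° lat → SW at lon -48.1667°, lat 57.875°.
latitude 57.8750, longitude -48.1667.

57.8750, -48.1667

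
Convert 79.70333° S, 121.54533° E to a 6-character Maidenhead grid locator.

PB00sh

Shift to the Maidenhead origin (180°W, 90°S): lon 301.5453, lat 10.2967.
Field: 301.5453/20 → 15 → P, 10.2967/10 → 1 → B; chars PB.
Square: 1.5453/2 → 0, 0.2967/1 → 0; chars 00.
Subsquare: 1.5453/0.0833333 → 18 → s, 0.2967/0.0416667 → 7 → h; chars sh.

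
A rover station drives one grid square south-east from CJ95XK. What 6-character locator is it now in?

Longitude subsquare x = 23; +1 → 24, wraps to 0 = a, carry into square.
Longitude square 9; +1 → 10, wraps to 0, carry into field.
Longitude field C = 2; +1 → 3 = D.
Latitude subsquare k = 10; −1 → 9 = j.

DJ05aj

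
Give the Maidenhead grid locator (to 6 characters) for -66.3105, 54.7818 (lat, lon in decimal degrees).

LC73jq

Offset from 180°W / 90°S: lon 234.7818°, lat 23.6895°.
Field: lon ⌊234.7818/20⌋ = 11 → L; lat ⌊23.6895/10⌋ = 2 → C.
Square: lon ⌊14.7818/2⌋ = 7; lat ⌊3.6895/1⌋ = 3.
Subsquare: lon ⌊0.7818/0.0833333⌋ = 9 → j; lat ⌊0.6895/0.0416667⌋ = 16 → q.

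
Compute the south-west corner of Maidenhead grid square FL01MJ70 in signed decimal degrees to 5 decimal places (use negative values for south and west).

21.37500, -78.94167

Field F=5, L=11: +5·20° lon, +11·10° lat → SW at lon -80°, lat 20°.
Square 0, 1: +0·2° lon, +1·1° lat → SW at lon -80°, lat 21°.
Subsquare m=12, j=9: +12·0.0833333° lon, +9·0.0416667° lat → SW at lon -79°, lat 21.375°.
Extended square 7, 0: +7·0.00833333° lon, +0·0.00416667° lat → SW at lon -78.9417°, lat 21.375°.
latitude 21.37500, longitude -78.94167.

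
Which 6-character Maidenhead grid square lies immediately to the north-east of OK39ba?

Longitude subsquare b = 1; +1 → 2 = c.
Latitude subsquare a = 0; +1 → 1 = b.

OK39cb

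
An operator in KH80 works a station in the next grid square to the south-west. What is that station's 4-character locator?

Longitude square 8; −1 → 7.
Latitude square 0; −1 → -1, wraps to 9, carry into field.
Latitude field H = 7; −1 → 6 = G.

KG79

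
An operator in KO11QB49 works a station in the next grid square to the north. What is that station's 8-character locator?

Latitude extended square 9; +1 → 10, wraps to 0, carry into subsquare.
Latitude subsquare b = 1; +1 → 2 = c.
The longitude characters are unchanged.

KO11qc40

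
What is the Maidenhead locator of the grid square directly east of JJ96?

KJ06

Longitude square 9; +1 → 10, wraps to 0, carry into field.
Longitude field J = 9; +1 → 10 = K.
The latitude characters are unchanged.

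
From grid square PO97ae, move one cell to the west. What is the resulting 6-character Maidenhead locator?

PO87xe

Longitude subsquare a = 0; −1 → -1, wraps to 23 = x, carry into square.
Longitude square 9; −1 → 8.
The latitude characters are unchanged.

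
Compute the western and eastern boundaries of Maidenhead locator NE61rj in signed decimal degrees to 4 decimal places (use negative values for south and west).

93.4167, 93.5000

Field N=13, E=4: +13·20° lon, +4·10° lat → SW at lon 80°, lat -50°.
Square 6, 1: +6·2° lon, +1·1° lat → SW at lon 92°, lat -49°.
Subsquare r=17, j=9: +17·0.0833333° lon, +9·0.0416667° lat → SW at lon 93.4167°, lat -48.625°.
Cell spans 0.0833333° lon × 0.0416667° lat.
west 93.4167, east 93.5000.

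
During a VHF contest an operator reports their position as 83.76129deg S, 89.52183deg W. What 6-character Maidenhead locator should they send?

EA56ff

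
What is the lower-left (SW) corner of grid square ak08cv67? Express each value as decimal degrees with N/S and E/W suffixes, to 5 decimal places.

Field A=0, K=10: +0·20° lon, +10·10° lat → SW at lon -180°, lat 10°.
Square 0, 8: +0·2° lon, +8·1° lat → SW at lon -180°, lat 18°.
Subsquare c=2, v=21: +2·0.0833333° lon, +21·0.0416667° lat → SW at lon -179.833°, lat 18.875°.
Extended square 6, 7: +6·0.00833333° lon, +7·0.00416667° lat → SW at lon -179.783°, lat 18.9042°.
latitude 18.90417° N, longitude 179.78333° W.

18.90417° N, 179.78333° W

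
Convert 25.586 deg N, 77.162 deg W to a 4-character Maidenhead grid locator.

FL15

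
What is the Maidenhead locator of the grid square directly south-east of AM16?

Longitude square 1; +1 → 2.
Latitude square 6; −1 → 5.

AM25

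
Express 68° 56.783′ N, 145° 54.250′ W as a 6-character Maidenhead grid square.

BP78bw

Offset from 180°W / 90°S: lon 34.0958°, lat 158.9464°.
Field (20°×10°, letters A–R): lon ⌊34.0958/20⌋ = 1 → B; lat ⌊158.9464/10⌋ = 15 → P.
Square (2°×1°, digits 0–9): lon ⌊14.0958/2⌋ = 7; lat ⌊8.9464/1⌋ = 8.
Subsquare (5′×2.5′, letters a–x): lon ⌊0.0958/0.0833333⌋ = 1 → b; lat ⌊0.9464/0.0416667⌋ = 22 → w.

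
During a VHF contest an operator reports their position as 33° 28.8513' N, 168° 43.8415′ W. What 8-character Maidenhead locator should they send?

Shift to the Maidenhead origin (180°W, 90°S): lon 11.26931, lat 123.48085.
Field: 11.26931/20 → 0 → A, 123.48085/10 → 12 → M; chars AM.
Square: 11.26931/2 → 5, 3.48085/1 → 3; chars 53.
Subsquare: 1.26931/0.0833333 → 15 → p, 0.48085/0.0416667 → 11 → l; chars pl.
Extended square: 0.01931/0.00833333 → 2, 0.02252/0.00416667 → 5; chars 25.

AM53pl25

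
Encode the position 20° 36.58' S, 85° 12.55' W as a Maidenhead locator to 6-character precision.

EG79jj

Shift to the Maidenhead origin (180°W, 90°S): lon 94.7908, lat 69.3903.
Field: 94.7908/20 → 4 → E, 69.3903/10 → 6 → G; chars EG.
Square: 14.7908/2 → 7, 9.3903/1 → 9; chars 79.
Subsquare: 0.7908/0.0833333 → 9 → j, 0.3903/0.0416667 → 9 → j; chars jj.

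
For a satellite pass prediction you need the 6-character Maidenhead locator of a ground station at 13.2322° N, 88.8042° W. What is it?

Add 180° to longitude and 90° to latitude: 91.1958, 103.2322.
Field (20°×10°, letters A–R): lon ⌊91.1958/20⌋ = 4 → E; lat ⌊103.2322/10⌋ = 10 → K.
Square (2°×1°, digits 0–9): lon ⌊11.1958/2⌋ = 5; lat ⌊3.2322/1⌋ = 3.
Subsquare (5′×2.5′, letters a–x): lon ⌊1.1958/0.0833333⌋ = 14 → o; lat ⌊0.2322/0.0416667⌋ = 5 → f.

EK53of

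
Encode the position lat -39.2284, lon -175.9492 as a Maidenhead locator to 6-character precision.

AF20as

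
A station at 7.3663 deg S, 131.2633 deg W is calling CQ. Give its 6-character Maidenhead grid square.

CI42ip

Add 180° to longitude and 90° to latitude: 48.7367, 82.6337.
Field: lon ⌊48.7367/20⌋ = 2 → C; lat ⌊82.6337/10⌋ = 8 → I.
Square: lon ⌊8.7367/2⌋ = 4; lat ⌊2.6337/1⌋ = 2.
Subsquare: lon ⌊0.7367/0.0833333⌋ = 8 → i; lat ⌊0.6337/0.0416667⌋ = 15 → p.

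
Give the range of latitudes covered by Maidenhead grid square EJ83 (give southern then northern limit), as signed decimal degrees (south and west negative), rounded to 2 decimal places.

Field E=4, J=9: +4·20° lon, +9·10° lat → SW at lon -100°, lat 0°.
Square 8, 3: +8·2° lon, +3·1° lat → SW at lon -84°, lat 3°.
Cell spans 2° lon × 1° lat.
south 3.00, north 4.00.

3.00, 4.00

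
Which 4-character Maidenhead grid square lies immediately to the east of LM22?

LM32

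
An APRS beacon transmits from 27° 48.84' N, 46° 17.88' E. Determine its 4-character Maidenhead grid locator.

Offset from 180°W / 90°S: lon 226.30°, lat 117.81°.
Field (20°×10°, letters A–R): lon ⌊226.30/20⌋ = 11 → L; lat ⌊117.81/10⌋ = 11 → L.
Square (2°×1°, digits 0–9): lon ⌊6.30/2⌋ = 3; lat ⌊7.81/1⌋ = 7.

LL37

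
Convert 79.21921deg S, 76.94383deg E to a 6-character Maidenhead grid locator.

MB80ls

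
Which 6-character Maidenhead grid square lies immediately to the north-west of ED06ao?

DD96xp

Longitude subsquare a = 0; −1 → -1, wraps to 23 = x, carry into square.
Longitude square 0; −1 → -1, wraps to 9, carry into field.
Longitude field E = 4; −1 → 3 = D.
Latitude subsquare o = 14; +1 → 15 = p.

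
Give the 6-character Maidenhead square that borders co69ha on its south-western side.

CO68gx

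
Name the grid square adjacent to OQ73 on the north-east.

OQ84

Longitude square 7; +1 → 8.
Latitude square 3; +1 → 4.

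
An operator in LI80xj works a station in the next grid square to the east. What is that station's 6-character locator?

LI90aj

Longitude subsquare x = 23; +1 → 24, wraps to 0 = a, carry into square.
Longitude square 8; +1 → 9.
The latitude characters are unchanged.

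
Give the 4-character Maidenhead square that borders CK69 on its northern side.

CL60

Latitude square 9; +1 → 10, wraps to 0, carry into field.
Latitude field K = 10; +1 → 11 = L.
The longitude characters are unchanged.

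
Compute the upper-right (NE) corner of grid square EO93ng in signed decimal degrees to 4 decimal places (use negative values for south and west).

Field E=4, O=14: +4·20° lon, +14·10° lat → SW at lon -100°, lat 50°.
Square 9, 3: +9·2° lon, +3·1° lat → SW at lon -82°, lat 53°.
Subsquare n=13, g=6: +13·0.0833333° lon, +6·0.0416667° lat → SW at lon -80.9167°, lat 53.25°.
Cell spans 0.0833333° lon × 0.0416667° lat. NE corner is SW corner plus one full cell.
latitude 53.2917, longitude -80.8333.

53.2917, -80.8333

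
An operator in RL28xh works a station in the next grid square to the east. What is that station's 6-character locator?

Longitude subsquare x = 23; +1 → 24, wraps to 0 = a, carry into square.
Longitude square 2; +1 → 3.
The latitude characters are unchanged.

RL38ah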